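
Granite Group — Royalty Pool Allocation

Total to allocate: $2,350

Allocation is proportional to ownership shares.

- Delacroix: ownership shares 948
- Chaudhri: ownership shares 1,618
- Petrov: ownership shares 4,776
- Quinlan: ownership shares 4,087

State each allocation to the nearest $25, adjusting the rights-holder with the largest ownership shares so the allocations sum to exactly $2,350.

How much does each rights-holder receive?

Delacroix: $200; Chaudhri: $325; Petrov: $975; Quinlan: $850

Combined ownership shares = 948 + 1,618 + 4,776 + 4,087 = 11,429.
Raw shares: Delacroix 194.93; Chaudhri 332.69; Petrov 982.03; Quinlan 840.36.
After rounding ($25): Delacroix $200; Chaudhri $325; Petrov $975; Quinlan $850. Sum = $2,350.
Sum already equals the total — no adjustment.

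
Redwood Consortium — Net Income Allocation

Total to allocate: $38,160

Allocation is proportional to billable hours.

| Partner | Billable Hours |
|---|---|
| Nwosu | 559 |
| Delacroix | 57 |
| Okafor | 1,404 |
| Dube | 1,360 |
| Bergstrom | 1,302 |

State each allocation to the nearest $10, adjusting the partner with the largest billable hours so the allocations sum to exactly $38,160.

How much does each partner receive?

Nwosu: $4,560; Delacroix: $460; Okafor: $11,450; Dube: $11,080; Bergstrom: $10,610

Sum of billable hours: 4,682.
Pro-rata amounts: Nwosu 559/4,682 × $38,160 = 4,556.05; Delacroix 57/4,682 × $38,160 = 464.57; Okafor 1,404/4,682 × $38,160 = 11,443.11; Dube 1,360/4,682 × $38,160 = 11,084.49; Bergstrom 1,302/4,682 × $38,160 = 10,611.77.
Rounded to nearest $10: Nwosu $4,560; Delacroix $460; Okafor $11,440; Dube $11,080; Bergstrom $10,610. Sum = $38,150.
Difference $38,160 − $38,150 = +$10 applied to largest billable hours (Okafor): Okafor becomes $11,450.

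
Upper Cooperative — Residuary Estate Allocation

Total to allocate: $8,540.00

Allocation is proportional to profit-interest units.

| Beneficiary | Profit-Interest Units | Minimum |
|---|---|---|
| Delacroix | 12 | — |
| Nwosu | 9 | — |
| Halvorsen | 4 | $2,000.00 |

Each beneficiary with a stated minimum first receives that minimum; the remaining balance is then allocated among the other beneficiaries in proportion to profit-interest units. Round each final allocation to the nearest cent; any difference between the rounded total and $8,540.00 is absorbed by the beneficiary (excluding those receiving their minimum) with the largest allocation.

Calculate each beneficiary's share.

Delacroix: $3,737.14 | Nwosu: $2,802.86 | Halvorsen: $2,000.00

Guaranteed amounts: Halvorsen $2,000.00. Residual $6,540.00.
Residual split over remaining profit-interest units 21: Delacroix 3,737.1429 → $3,737.14; Nwosu 2,802.8571 → $2,802.86.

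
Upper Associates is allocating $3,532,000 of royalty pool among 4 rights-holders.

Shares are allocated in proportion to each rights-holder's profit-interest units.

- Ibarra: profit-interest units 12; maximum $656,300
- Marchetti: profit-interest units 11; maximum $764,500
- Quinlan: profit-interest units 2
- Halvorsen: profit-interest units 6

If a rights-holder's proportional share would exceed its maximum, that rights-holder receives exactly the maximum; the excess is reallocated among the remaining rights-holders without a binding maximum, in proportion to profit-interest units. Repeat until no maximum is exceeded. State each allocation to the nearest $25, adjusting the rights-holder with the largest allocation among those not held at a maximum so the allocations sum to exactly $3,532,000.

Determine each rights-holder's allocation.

Ibarra: $656,300; Marchetti: $764,500; Quinlan: $527,800; Halvorsen: $1,583,400

Sum of profit-interest units: 31.
Proportional shares (ignoring caps): Ibarra 1,367,225.81; Marchetti 1,253,290.32; Quinlan 227,870.97; Halvorsen 683,612.90.
Capped: Ibarra ($656,300), Marchetti ($764,500); balance $2,111,200 reallocated over remaining profit-interest units 8.
Remaining shares: Quinlan 527,800.00 → $527,800; Halvorsen 1,583,400.00 → $1,583,400.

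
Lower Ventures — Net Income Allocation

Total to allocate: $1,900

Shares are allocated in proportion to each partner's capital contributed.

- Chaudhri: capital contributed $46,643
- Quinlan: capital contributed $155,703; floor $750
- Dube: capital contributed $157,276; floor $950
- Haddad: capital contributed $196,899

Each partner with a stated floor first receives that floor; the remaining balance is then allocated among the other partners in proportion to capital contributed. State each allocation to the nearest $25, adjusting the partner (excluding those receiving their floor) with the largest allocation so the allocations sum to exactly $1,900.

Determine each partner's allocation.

Minimums first: Quinlan $750; Dube $950. Remaining pool $200.
Remaining pool split over remaining capital contributed 243,542: Chaudhri 38.30 → $50; Haddad 161.70 → $150.

Chaudhri: $50 · Quinlan: $750 · Dube: $950 · Haddad: $150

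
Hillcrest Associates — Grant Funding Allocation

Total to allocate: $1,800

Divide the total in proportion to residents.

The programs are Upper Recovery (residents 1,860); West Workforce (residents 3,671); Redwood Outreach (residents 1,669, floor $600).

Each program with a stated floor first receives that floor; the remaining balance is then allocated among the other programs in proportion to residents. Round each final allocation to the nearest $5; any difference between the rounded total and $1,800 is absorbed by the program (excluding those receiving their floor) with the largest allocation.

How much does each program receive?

Minimums first: Redwood Outreach $600. Residual $1,200.
Residual split over remaining residents 5,531: Upper Recovery 403.54 → $405; West Workforce 796.46 → $795.

Upper Recovery: $405; West Workforce: $795; Redwood Outreach: $600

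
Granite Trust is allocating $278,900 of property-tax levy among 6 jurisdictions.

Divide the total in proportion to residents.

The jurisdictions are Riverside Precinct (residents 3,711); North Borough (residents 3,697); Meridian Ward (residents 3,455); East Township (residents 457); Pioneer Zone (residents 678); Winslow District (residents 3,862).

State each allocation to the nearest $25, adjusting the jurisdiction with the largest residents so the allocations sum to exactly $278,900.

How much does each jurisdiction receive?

Total residents = 15,860.
Raw shares: Riverside Precinct 3,711/15,860 × $278,900 = 65,258.38; North Borough 3,697/15,860 × $278,900 = 65,012.19; Meridian Ward 3,455/15,860 × $278,900 = 60,756.59; East Township 457/15,860 × $278,900 = 8,036.40; Pioneer Zone 678/15,860 × $278,900 = 11,922.71; Winslow District 3,862/15,860 × $278,900 = 67,913.73.
After rounding ($25): Riverside Precinct $65,250; North Borough $65,000; Meridian Ward $60,750; East Township $8,025; Pioneer Zone $11,925; Winslow District $67,925. Sum = $278,875.
Difference $278,900 − $278,875 = +$25 applied to largest residents (Winslow District): Winslow District becomes $67,950.

Riverside Precinct: $65,250 · North Borough: $65,000 · Meridian Ward: $60,750 · East Township: $8,025 · Pioneer Zone: $11,925 · Winslow District: $67,950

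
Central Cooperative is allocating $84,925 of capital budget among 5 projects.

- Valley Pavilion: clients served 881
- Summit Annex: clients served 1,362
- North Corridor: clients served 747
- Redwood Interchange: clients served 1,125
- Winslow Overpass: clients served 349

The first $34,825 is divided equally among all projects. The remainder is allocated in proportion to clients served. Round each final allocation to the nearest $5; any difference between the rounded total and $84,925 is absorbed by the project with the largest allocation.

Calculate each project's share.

Valley Pavilion: $16,855 | Summit Annex: $22,250 | North Corridor: $15,350 | Redwood Interchange: $19,590 | Winslow Overpass: $10,880

Equal tier: $34,825 ÷ 5 = $6,965 apiece.
Remainder $50,100 by clients served (total 4,464): Valley Pavilion 9,887.57 → $9,890; Summit Annex 15,285.89 → $15,285; North Corridor 8,383.67 → $8,385; Redwood Interchange 12,626.01 → $12,625; Winslow Overpass 3,916.87 → $3,915.
Totals: Valley Pavilion $6,965 + $9,890 = $16,855; Summit Annex $6,965 + $15,285 = $22,250; North Corridor $6,965 + $8,385 = $15,350; Redwood Interchange $6,965 + $12,625 = $19,590; Winslow Overpass $6,965 + $3,915 = $10,880.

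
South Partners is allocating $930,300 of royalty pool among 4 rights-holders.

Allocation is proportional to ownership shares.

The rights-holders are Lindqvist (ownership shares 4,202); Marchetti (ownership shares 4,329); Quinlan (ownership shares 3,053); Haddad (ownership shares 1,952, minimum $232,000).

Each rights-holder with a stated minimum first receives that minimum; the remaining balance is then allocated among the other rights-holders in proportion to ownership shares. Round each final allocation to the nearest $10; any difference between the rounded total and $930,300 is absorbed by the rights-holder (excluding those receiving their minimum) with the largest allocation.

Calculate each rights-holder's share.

Minimums first: Haddad $232,000. Remaining pool $698,300.
Remaining pool split over remaining ownership shares 11,584: Lindqvist 253,302.54 → $253,300; Marchetti 260,958.28 → $260,960; Quinlan 184,039.18 → $184,040.

Lindqvist: $253,300; Marchetti: $260,960; Quinlan: $184,040; Haddad: $232,000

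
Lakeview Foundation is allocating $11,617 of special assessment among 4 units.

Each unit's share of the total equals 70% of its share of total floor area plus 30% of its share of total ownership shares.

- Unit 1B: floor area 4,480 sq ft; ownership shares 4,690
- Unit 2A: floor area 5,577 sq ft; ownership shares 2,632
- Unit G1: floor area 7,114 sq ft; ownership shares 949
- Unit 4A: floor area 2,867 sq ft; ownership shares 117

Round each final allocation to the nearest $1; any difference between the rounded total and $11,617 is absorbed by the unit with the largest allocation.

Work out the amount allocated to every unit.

Unit 1B: $3,767 | Unit 2A: $3,357 | Unit G1: $3,281 | Unit 4A: $1,212

Floor area total 20,038; ownership shares total 8,388.
Combined weights (70% floor area + 30% ownership shares): Unit 1B 0.3242; Unit 2A 0.2890; Unit G1 0.2825; Unit 4A 0.1043.
Unrounded shares: Unit 1B 3,766.72; Unit 2A 3,356.84; Unit G1 3,281.33; Unit 4A 1,212.11.
After rounding ($1): Unit 1B $3,767; Unit 2A $3,357; Unit G1 $3,281; Unit 4A $1,212. Sum = $11,617.
No rounding difference to absorb.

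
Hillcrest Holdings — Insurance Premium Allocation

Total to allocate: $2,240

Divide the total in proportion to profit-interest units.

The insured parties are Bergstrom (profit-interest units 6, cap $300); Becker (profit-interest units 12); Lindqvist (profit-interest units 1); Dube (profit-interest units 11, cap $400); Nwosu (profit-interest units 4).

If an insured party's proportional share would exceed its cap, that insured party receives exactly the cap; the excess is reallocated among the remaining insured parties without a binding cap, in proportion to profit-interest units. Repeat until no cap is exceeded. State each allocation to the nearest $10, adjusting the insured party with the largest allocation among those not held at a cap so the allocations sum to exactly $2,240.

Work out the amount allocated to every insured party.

Combined profit-interest units = 34.
Pro-rata shares before constraints: Bergstrom 395.29; Becker 790.59; Lindqvist 65.88; Dube 724.71; Nwosu 263.53.
Capped: Bergstrom ($300), Dube ($400); remaining pool $1,540 reallocated over remaining profit-interest units 17.
Shares after redistribution: Becker 1,087.06 → $1,090; Lindqvist 90.59 → $90; Nwosu 362.35 → $360.

Bergstrom: $300 | Becker: $1,090 | Lindqvist: $90 | Dube: $400 | Nwosu: $360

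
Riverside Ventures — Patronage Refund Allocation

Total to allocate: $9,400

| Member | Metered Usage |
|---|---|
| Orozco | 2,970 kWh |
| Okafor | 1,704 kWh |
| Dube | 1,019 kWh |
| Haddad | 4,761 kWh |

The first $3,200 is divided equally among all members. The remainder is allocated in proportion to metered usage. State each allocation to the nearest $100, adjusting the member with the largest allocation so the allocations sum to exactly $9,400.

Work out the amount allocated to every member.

Equal tier: $3,200 ÷ 4 = $800 apiece.
Remainder $6,200 by metered usage (total 10,454): Orozco 1,761.43 → $1,800; Okafor 1,010.60 → $1,000; Dube 604.34 → $600; Haddad 2,823.63 → $2,800.
Totals: Orozco $800 + $1,800 = $2,600; Okafor $800 + $1,000 = $1,800; Dube $800 + $600 = $1,400; Haddad $800 + $2,800 = $3,600.

Orozco: $2,600; Okafor: $1,800; Dube: $1,400; Haddad: $3,600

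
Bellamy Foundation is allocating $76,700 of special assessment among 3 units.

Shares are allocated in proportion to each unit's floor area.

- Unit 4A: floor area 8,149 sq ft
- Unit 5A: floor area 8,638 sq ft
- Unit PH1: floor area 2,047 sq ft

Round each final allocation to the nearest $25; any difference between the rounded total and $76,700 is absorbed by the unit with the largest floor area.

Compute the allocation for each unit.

Total floor area = 18,834.
Unrounded shares: Unit 4A 8,149/18,834 × $76,700 = 33,186.17; Unit 5A 8,638/18,834 × $76,700 = 35,177.58; Unit PH1 2,047/18,834 × $76,700 = 8,336.25.
After rounding ($25): Unit 4A $33,175; Unit 5A $35,175; Unit PH1 $8,325. Sum = $76,675.
Difference $76,700 − $76,675 = +$25 applied to largest floor area (Unit 5A): Unit 5A becomes $35,200.

Unit 4A: $33,175 · Unit 5A: $35,200 · Unit PH1: $8,325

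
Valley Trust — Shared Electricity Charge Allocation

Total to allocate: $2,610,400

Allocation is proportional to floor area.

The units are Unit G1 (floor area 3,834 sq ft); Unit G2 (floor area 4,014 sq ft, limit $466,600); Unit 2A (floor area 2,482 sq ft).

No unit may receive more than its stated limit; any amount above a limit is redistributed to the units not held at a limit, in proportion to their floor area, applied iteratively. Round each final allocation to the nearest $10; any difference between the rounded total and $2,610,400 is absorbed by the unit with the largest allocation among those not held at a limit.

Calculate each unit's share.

Unit G1: $1,301,350; Unit G2: $466,600; Unit 2A: $842,450

Combined floor area = 10,330.
Pro-rata shares before constraints: Unit G1 968,855.14; Unit G2 1,014,341.30; Unit 2A 627,203.56.
Cap binds for Unit G2 ($466,600); balance $2,143,800 reallocated over remaining floor area 6,316.
Shares after redistribution: Unit G1 1,301,350.41 → $1,301,350; Unit 2A 842,449.59 → $842,450.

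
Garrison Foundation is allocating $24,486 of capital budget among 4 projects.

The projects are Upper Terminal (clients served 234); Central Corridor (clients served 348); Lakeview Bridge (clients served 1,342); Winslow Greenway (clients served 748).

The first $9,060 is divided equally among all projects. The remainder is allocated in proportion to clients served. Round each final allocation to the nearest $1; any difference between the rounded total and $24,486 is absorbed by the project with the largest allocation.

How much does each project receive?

$9,060 shared equally gives $2,265 per project.
Remainder $15,426 by clients served (total 2,672): Upper Terminal 1,350.93 → $1,351; Central Corridor 2,009.07 → $2,009; Lakeview Bridge 7,747.64 → $7,748; Winslow Greenway 4,318.36 → $4,318.
Totals: Upper Terminal $2,265 + $1,351 = $3,616; Central Corridor $2,265 + $2,009 = $4,274; Lakeview Bridge $2,265 + $7,748 = $10,013; Winslow Greenway $2,265 + $4,318 = $6,583.

Upper Terminal: $3,616 · Central Corridor: $4,274 · Lakeview Bridge: $10,013 · Winslow Greenway: $6,583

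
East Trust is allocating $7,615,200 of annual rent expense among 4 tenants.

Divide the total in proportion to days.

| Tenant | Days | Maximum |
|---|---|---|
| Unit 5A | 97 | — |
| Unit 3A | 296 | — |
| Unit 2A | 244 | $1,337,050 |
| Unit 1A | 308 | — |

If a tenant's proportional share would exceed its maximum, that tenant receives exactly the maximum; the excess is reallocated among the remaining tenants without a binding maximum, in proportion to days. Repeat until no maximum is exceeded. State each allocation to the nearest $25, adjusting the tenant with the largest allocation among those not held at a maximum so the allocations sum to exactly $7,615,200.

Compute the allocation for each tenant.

Days total: 945.
Unconstrained shares: Unit 5A 781,666.03; Unit 3A 2,385,290.16; Unit 2A 1,966,252.70; Unit 1A 2,481,991.11.
Held at cap: Unit 2A ($1,337,050); remaining pool $6,278,150 reallocated over remaining days 701.
Remaining shares: Unit 5A 868,731.17 → $868,725; Unit 3A 2,650,973.47 → $2,650,975; Unit 1A 2,758,445.36 → $2,758,450.

Unit 5A: $868,725; Unit 3A: $2,650,975; Unit 2A: $1,337,050; Unit 1A: $2,758,450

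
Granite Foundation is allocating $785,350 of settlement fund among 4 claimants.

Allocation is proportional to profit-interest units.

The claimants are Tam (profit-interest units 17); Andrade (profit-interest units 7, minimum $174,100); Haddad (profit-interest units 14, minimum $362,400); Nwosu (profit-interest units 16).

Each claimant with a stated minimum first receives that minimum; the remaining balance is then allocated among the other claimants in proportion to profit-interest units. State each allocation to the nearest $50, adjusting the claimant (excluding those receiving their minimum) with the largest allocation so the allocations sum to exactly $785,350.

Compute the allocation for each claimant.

Fund the minimums — Andrade $174,100; Haddad $362,400. Residual $248,850.
Residual split over remaining profit-interest units 33: Tam 128,195.45 → $128,200; Nwosu 120,654.55 → $120,650.

Tam: $128,200; Andrade: $174,100; Haddad: $362,400; Nwosu: $120,650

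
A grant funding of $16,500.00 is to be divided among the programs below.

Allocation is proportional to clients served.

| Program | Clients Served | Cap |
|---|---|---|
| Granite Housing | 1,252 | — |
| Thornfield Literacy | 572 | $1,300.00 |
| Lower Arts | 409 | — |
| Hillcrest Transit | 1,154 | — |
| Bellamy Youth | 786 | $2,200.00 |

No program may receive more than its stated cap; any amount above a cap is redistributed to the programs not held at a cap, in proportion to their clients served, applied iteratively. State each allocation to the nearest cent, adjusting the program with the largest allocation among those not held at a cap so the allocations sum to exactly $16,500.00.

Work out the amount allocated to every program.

Granite Housing: $5,781.88 | Thornfield Literacy: $1,300.00 | Lower Arts: $1,888.81 | Hillcrest Transit: $5,329.31 | Bellamy Youth: $2,200.00

Total clients served = 4,173.
Unconstrained shares: Granite Housing 4,950.3954; Thornfield Literacy 2,261.6822; Lower Arts 1,617.1819; Hillcrest Transit 4,562.9044; Bellamy Youth 3,107.8361.
Held at cap: Thornfield Literacy ($1,300.00), Bellamy Youth ($2,200.00); residual $13,000.00 reallocated over remaining clients served 2,815.
Redistributed shares: Granite Housing 5,781.8828 → $5,781.88; Lower Arts 1,888.8099 → $1,888.81; Hillcrest Transit 5,329.3073 → $5,329.31.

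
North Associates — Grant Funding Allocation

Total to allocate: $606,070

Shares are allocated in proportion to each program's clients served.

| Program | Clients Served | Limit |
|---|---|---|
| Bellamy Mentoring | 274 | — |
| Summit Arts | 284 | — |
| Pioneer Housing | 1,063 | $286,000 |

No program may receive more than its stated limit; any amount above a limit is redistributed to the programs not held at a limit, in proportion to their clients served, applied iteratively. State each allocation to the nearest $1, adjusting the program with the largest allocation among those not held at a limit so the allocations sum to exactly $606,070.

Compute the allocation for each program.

Bellamy Mentoring: $157,167 | Summit Arts: $162,903 | Pioneer Housing: $286,000

Total clients served = 1,621.
Proportional shares (ignoring caps): Bellamy Mentoring 102,444.90; Summit Arts 106,183.76; Pioneer Housing 397,441.34.
Capped: Pioneer Housing ($286,000); residual $320,070 reallocated over remaining clients served 558.
Remaining shares: Bellamy Mentoring 157,166.99 → $157,167; Summit Arts 162,903.01 → $162,903.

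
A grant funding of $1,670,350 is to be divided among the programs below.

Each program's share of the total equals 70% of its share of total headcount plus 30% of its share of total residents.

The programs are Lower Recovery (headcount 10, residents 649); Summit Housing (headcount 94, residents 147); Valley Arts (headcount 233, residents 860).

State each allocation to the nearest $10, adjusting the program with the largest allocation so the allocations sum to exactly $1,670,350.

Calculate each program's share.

Lower Recovery: $231,080 · Summit Housing: $370,620 · Valley Arts: $1,068,650

Totals — headcount 337, residents 1,656.
Combined weights (70% headcount + 30% residents): Lower Recovery 0.1383; Summit Housing 0.2219; Valley Arts 0.6398.
Pro-rata amounts: Lower Recovery 231,082.86; Summit Housing 370,621.70; Valley Arts 1,068,645.44.
After rounding ($10): Lower Recovery $231,080; Summit Housing $370,620; Valley Arts $1,068,650. Sum = $1,670,350.
Sum already equals the total — no adjustment.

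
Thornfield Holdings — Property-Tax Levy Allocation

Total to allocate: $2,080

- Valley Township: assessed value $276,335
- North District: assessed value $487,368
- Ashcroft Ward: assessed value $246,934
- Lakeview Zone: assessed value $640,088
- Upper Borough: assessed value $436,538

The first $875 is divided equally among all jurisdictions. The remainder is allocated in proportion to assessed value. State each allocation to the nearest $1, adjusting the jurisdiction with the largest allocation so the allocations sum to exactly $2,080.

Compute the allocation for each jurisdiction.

First tranche $875 split equally: $175 each.
Remainder $1,205 by assessed value (total 2,087,263): Valley Township 159.53 → $160; North District 281.36 → $281; Ashcroft Ward 142.56 → $143; Lakeview Zone 369.53 → $370; Upper Borough 252.02 → $252.
Rounding difference −$1 on remainder applied to Lakeview Zone.
Totals: Valley Township $175 + $160 = $335; North District $175 + $281 = $456; Ashcroft Ward $175 + $143 = $318; Lakeview Zone $175 + $369 = $544; Upper Borough $175 + $252 = $427.

Valley Township: $335; North District: $456; Ashcroft Ward: $318; Lakeview Zone: $544; Upper Borough: $427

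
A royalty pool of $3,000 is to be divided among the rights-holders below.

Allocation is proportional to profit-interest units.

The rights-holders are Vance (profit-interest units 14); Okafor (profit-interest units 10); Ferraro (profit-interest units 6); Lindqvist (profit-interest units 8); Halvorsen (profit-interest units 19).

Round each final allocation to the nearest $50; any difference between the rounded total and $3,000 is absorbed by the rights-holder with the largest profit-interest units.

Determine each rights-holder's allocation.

Vance: $750; Okafor: $550; Ferraro: $300; Lindqvist: $400; Halvorsen: $1,000

Total profit-interest units = 14 + 10 + 6 + 8 + 19 = 57.
Unrounded shares: Vance 736.84; Okafor 526.32; Ferraro 315.79; Lindqvist 421.05; Halvorsen 1,000.00.
Rounded to nearest $50: Vance $750; Okafor $550; Ferraro $300; Lindqvist $400; Halvorsen $1,000. Sum = $3,000.
No rounding difference to absorb.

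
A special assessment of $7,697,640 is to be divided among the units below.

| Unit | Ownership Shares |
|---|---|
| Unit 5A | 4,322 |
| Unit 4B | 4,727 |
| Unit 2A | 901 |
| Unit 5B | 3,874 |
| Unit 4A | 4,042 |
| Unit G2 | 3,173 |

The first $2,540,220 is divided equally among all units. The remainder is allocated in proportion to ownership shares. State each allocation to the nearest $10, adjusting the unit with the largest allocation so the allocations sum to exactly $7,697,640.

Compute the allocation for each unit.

Unit 5A: $1,482,850 | Unit 4B: $1,582,120 | Unit 2A: $644,240 | Unit 5B: $1,373,030 | Unit 4A: $1,414,210 | Unit G2: $1,201,190

$2,540,220 shared equally gives $423,370 per unit.
Remainder $5,157,420 by ownership shares (total 21,039): Unit 5A 1,059,478.55 → $1,059,480; Unit 4B 1,158,758.70 → $1,158,760; Unit 2A 220,867.69 → $220,870; Unit 5B 949,657.54 → $949,660; Unit 4A 990,840.42 → $990,840; Unit G2 777,817.09 → $777,820.
Rounding difference −$10 on remainder applied to Unit 4B.
Totals: Unit 5A $423,370 + $1,059,480 = $1,482,850; Unit 4B $423,370 + $1,158,750 = $1,582,120; Unit 2A $423,370 + $220,870 = $644,240; Unit 5B $423,370 + $949,660 = $1,373,030; Unit 4A $423,370 + $990,840 = $1,414,210; Unit G2 $423,370 + $777,820 = $1,201,190.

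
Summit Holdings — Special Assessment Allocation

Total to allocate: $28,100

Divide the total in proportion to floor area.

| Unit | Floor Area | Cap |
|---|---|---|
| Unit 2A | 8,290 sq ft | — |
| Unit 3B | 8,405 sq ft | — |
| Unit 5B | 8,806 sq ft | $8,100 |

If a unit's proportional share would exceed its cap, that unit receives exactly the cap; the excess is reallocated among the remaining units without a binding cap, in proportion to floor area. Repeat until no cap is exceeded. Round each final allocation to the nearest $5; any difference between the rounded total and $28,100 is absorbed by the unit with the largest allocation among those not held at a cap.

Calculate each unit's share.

Unit 2A: $9,930; Unit 3B: $10,070; Unit 5B: $8,100

Total floor area = 25,501.
Proportional shares (ignoring caps): Unit 2A 9,134.90; Unit 3B 9,261.62; Unit 5B 9,703.49.
Capped: Unit 5B ($8,100); residual $20,000 reallocated over remaining floor area 16,695.
Remaining shares: Unit 2A 9,931.12 → $9,930; Unit 3B 10,068.88 → $10,070.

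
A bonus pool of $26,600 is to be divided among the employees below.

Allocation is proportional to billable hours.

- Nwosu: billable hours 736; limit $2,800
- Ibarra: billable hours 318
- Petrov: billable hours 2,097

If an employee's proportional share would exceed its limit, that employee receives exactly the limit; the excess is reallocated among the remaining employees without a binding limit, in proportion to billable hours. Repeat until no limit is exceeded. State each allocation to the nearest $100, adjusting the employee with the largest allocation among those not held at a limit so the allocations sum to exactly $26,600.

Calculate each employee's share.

Nwosu: $2,800 · Ibarra: $3,100 · Petrov: $20,700

Billable hours total: 3,151.
Proportional shares (ignoring caps): Nwosu 6,213.14; Ibarra 2,684.48; Petrov 17,702.38.
Cap binds for Nwosu ($2,800); balance $23,800 reallocated over remaining billable hours 2,415.
Remaining shares: Ibarra 3,133.91 → $3,100; Petrov 20,666.09 → $20,700.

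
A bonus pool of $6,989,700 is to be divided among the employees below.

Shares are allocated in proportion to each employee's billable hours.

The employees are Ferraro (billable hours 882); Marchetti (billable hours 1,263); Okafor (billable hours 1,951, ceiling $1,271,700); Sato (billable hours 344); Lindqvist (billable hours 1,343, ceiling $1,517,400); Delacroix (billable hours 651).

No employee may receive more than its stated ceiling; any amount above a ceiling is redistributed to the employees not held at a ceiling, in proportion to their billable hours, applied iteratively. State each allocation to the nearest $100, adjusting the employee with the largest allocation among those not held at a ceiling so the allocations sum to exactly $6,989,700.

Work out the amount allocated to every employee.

Ferraro: $1,179,900 · Marchetti: $1,689,600 · Okafor: $1,271,700 · Sato: $460,200 · Lindqvist: $1,517,400 · Delacroix: $870,900

Billable hours total: 6,434.
Pro-rata shares before constraints: Ferraro 958,177.71; Marchetti 1,372,084.41; Okafor 2,119,506.48; Sato 373,711.04; Lindqvist 1,458,993.95; Delacroix 707,226.41.
Capped: Okafor ($1,271,700); residual $5,718,000 reallocated over remaining billable hours 4,483.
Capped: Lindqvist ($1,517,400); residual $4,200,600 reallocated over remaining billable hours 3,140.
Remaining shares: Ferraro 1,179,913.76 → $1,179,900; Marchetti 1,689,604.39 → $1,689,600; Sato 460,193.12 → $460,200; Delacroix 870,888.73 → $870,900.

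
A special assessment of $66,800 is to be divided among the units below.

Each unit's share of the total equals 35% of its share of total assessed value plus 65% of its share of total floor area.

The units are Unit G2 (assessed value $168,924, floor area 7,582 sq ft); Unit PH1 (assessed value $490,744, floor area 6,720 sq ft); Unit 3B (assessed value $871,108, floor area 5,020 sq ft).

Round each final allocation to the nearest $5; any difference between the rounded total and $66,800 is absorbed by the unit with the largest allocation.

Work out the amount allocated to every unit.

Totals — assessed value 1,530,776, floor area 19,322.
Composite weights (35% assessed value + 65% floor area): Unit G2 0.2937; Unit PH1 0.3383; Unit 3B 0.3680.
Proportional shares: Unit G2 19,618.14; Unit PH1 22,596.33; Unit 3B 24,585.53.
After rounding ($5): Unit G2 $19,620; Unit PH1 $22,595; Unit 3B $24,585. Sum = $66,800.
No rounding difference to absorb.

Unit G2: $19,620 · Unit PH1: $22,595 · Unit 3B: $24,585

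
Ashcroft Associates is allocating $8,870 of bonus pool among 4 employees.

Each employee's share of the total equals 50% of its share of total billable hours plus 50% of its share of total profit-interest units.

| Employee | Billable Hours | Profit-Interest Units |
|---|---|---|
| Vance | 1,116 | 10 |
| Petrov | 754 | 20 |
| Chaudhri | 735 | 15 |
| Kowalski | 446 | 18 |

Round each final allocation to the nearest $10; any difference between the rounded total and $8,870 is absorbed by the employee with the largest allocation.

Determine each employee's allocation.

Vance: $2,330; Petrov: $2,500; Chaudhri: $2,120; Kowalski: $1,920

Billable hours total 3,051; profit-interest units total 63.
Composite weights (50% billable hours + 50% profit-interest units): Vance 0.2623; Petrov 0.2823; Chaudhri 0.2395; Kowalski 0.2159.
Proportional shares: Vance 2,326.21; Petrov 2,503.97; Chaudhri 2,124.36; Kowalski 1,915.46.
Rounded to nearest $10: Vance $2,330; Petrov $2,500; Chaudhri $2,120; Kowalski $1,920. Sum = $8,870.
Rounded total matches; no reconciliation needed.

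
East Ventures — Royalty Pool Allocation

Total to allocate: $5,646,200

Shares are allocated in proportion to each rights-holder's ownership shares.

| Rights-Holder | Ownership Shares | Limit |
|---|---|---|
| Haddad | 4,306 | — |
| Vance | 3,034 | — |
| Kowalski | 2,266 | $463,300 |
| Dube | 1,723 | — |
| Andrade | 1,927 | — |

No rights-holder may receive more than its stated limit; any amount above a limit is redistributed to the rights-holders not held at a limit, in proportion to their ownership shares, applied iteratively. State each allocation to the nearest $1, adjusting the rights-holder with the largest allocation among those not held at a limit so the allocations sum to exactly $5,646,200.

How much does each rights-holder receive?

Haddad: $2,030,716 · Vance: $1,430,839 · Kowalski: $463,300 · Dube: $812,569 · Andrade: $908,776

Total ownership shares = 13,256.
Unconstrained shares: Haddad 1,834,077.94; Vance 1,292,288.08; Kowalski 965,169.67; Dube 733,886.74; Andrade 820,777.56.
Held at cap: Kowalski ($463,300); residual $5,182,900 reallocated over remaining ownership shares 10,990.
Remaining shares: Haddad 2,030,715.87 → $2,030,716; Vance 1,430,838.82 → $1,430,839; Dube 812,569.31 → $812,569; Andrade 908,776.01 → $908,776.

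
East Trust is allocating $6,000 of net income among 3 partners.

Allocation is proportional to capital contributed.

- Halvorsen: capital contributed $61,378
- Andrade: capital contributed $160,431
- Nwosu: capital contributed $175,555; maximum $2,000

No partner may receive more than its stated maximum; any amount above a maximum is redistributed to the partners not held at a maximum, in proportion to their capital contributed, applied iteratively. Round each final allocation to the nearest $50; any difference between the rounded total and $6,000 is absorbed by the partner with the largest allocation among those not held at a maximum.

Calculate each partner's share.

Halvorsen: $1,100; Andrade: $2,900; Nwosu: $2,000

Sum of capital contributed: 397,364.
Pro-rata shares before constraints: Halvorsen 926.78; Andrade 2,422.43; Nwosu 2,650.79.
Cap binds for Nwosu ($2,000); balance $4,000 reallocated over remaining capital contributed 221,809.
Redistributed shares: Halvorsen 1,106.86 → $1,100; Andrade 2,893.14 → $2,900.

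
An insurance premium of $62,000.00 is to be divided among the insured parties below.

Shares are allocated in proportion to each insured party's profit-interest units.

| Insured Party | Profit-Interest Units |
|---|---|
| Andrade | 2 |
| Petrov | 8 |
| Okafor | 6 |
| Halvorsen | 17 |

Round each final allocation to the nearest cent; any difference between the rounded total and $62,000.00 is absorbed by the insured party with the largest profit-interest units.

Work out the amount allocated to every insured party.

Total profit-interest units = 2 + 8 + 6 + 17 = 33.
Proportional shares: Andrade 3,757.5758; Petrov 15,030.3030; Okafor 11,272.7273; Halvorsen 31,939.3939.
After rounding (cent): Andrade $3,757.58; Petrov $15,030.30; Okafor $11,272.73; Halvorsen $31,939.39. Sum = $62,000.00.
Sum already equals the total — no adjustment.

Andrade: $3,757.58; Petrov: $15,030.30; Okafor: $11,272.73; Halvorsen: $31,939.39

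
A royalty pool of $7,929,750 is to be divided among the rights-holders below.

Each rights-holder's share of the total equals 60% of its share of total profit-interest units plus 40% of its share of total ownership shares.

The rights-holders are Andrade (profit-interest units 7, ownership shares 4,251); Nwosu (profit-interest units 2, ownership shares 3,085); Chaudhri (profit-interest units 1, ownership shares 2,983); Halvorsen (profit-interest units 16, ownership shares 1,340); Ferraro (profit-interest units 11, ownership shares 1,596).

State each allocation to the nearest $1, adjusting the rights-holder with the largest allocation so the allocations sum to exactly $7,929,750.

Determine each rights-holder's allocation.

Profit-interest units total 37; ownership shares total 13,255.
Composite weights (60% profit-interest units + 40% ownership shares): Andrade 0.2418; Nwosu 0.1255; Chaudhri 0.1062; Halvorsen 0.2999; Ferraro 0.2265.
Pro-rata amounts: Andrade 1,917,391.19; Nwosu 995,416.58; Chaudhri 842,417.60; Halvorsen 2,378,108.48; Ferraro 1,796,416.16.
At nearest $1: Andrade $1,917,391; Nwosu $995,417; Chaudhri $842,418; Halvorsen $2,378,108; Ferraro $1,796,416. Sum = $7,929,750.
Sum already equals the total — no adjustment.

Andrade: $1,917,391; Nwosu: $995,417; Chaudhri: $842,418; Halvorsen: $2,378,108; Ferraro: $1,796,416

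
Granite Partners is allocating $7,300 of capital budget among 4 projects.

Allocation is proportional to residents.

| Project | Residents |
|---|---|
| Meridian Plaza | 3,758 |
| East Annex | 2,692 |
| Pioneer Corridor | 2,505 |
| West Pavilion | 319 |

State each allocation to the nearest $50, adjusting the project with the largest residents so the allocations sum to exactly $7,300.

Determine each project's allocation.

Residents total: 3,758 + 2,692 + 2,505 + 319 = 9,274.
Raw shares: Meridian Plaza 2,958.10; East Annex 2,119.00; Pioneer Corridor 1,971.80; West Pavilion 251.10.
Rounded to nearest $50: Meridian Plaza $2,950; East Annex $2,100; Pioneer Corridor $1,950; West Pavilion $250. Sum = $7,250.
Difference $7,300 − $7,250 = +$50 applied to largest residents (Meridian Plaza): Meridian Plaza becomes $3,000.

Meridian Plaza: $3,000; East Annex: $2,100; Pioneer Corridor: $1,950; West Pavilion: $250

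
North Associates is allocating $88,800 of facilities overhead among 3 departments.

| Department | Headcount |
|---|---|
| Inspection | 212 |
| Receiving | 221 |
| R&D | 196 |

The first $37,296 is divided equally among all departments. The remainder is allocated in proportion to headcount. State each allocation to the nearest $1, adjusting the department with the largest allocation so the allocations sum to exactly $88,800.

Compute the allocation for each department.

Equal tier: $37,296 ÷ 3 = $12,432 apiece.
Remainder $51,504 by headcount (total 629): Inspection 17,359.06 → $17,359; Receiving 18,096.00 → $18,096; R&D 16,048.94 → $16,049.
Totals: Inspection $12,432 + $17,359 = $29,791; Receiving $12,432 + $18,096 = $30,528; R&D $12,432 + $16,049 = $28,481.

Inspection: $29,791 · Receiving: $30,528 · R&D: $28,481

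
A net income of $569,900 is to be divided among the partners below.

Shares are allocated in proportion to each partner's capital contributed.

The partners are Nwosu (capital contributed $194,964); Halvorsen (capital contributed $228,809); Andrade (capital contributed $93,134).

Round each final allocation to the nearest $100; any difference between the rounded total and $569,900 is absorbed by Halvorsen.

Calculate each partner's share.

Nwosu: $215,000 · Halvorsen: $252,200 · Andrade: $102,700

Capital contributed total: 516,907.
Pro-rata amounts: Nwosu 194,964/516,907 × $569,900 = 214,951.59; Halvorsen 228,809/516,907 × $569,900 = 252,266.36; Andrade 93,134/516,907 × $569,900 = 102,682.04.
Rounded to nearest $100: Nwosu $215,000; Halvorsen $252,300; Andrade $102,700. Sum = $570,000.
Difference $569,900 − $570,000 = −$100 applied to Halvorsen: Halvorsen becomes $252,200.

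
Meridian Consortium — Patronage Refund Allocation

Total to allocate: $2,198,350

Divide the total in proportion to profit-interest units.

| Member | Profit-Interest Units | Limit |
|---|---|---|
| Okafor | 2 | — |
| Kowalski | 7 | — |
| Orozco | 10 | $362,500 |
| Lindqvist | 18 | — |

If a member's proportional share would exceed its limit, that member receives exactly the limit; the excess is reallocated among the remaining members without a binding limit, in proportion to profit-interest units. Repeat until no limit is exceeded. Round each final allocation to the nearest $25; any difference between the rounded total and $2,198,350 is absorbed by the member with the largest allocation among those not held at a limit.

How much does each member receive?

Okafor: $136,000 · Kowalski: $475,950 · Orozco: $362,500 · Lindqvist: $1,223,900

Combined profit-interest units = 37.
Pro-rata shares before constraints: Okafor 118,829.73; Kowalski 415,904.05; Orozco 594,148.65; Lindqvist 1,069,467.57.
Cap binds for Orozco ($362,500); residual $1,835,850 reallocated over remaining profit-interest units 27.
Remaining shares: Okafor 135,988.89 → $136,000; Kowalski 475,961.11 → $475,950; Lindqvist 1,223,900.00 → $1,223,900.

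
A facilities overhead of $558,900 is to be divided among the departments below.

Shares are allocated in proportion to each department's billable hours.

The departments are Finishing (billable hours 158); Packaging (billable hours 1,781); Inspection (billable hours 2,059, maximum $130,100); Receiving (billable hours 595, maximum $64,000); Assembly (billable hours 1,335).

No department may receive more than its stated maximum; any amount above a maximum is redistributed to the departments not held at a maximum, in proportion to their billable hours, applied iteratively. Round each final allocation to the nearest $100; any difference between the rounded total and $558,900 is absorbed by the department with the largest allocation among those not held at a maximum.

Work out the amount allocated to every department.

Finishing: $17,600 · Packaging: $198,400 · Inspection: $130,100 · Receiving: $64,000 · Assembly: $148,800

Billable hours total: 5,928.
Unconstrained shares: Finishing 14,896.46; Packaging 167,915.13; Inspection 194,125.35; Receiving 56,097.42; Assembly 125,865.64.
Capped: Inspection ($130,100); remaining pool $428,800 reallocated over remaining billable hours 3,869.
Capped: Receiving ($64,000); remaining pool $364,800 reallocated over remaining billable hours 3,274.
Remaining shares: Finishing 17,604.89 → $17,600; Packaging 198,444.96 → $198,400; Assembly 148,750.15 → $148,800.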